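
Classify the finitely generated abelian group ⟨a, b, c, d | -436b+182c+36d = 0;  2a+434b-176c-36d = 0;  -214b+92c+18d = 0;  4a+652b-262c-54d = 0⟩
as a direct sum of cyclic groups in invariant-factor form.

rank_ℚ(R)=4; free=4−4=0
SNF(R) diag = [2, 2, 6, 18] → torsion [2, 2, 6, 18]

Answer: M ≅ ℤ/2 ⊕ ℤ/2 ⊕ ℤ/6 ⊕ ℤ/18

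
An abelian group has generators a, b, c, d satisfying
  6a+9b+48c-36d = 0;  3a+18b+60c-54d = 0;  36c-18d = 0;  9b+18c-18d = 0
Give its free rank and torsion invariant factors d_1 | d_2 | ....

rank_ℚ(R)=4; free=4−4=0
SNF(R) diag = [3, 9, 18, 18] → torsion [3, 9, 18, 18]

Answer: M ≅ ℤ/3 ⊕ ℤ/9 ⊕ ℤ/18 ⊕ ℤ/18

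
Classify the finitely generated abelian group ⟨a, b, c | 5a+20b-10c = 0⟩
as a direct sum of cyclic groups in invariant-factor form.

Answer: M ≅ ℤ^2 ⊕ ℤ/5

Derivation:
rank_ℚ(R)=1; free=3−1=2
SNF(R) diag = [5] → torsion [5]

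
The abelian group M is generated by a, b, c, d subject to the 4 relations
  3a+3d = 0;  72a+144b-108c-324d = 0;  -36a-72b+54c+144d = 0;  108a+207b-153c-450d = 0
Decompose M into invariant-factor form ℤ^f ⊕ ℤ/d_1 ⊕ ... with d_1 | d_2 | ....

Answer: M ≅ ℤ/3 ⊕ ℤ/9 ⊕ ℤ/18 ⊕ ℤ/36

Derivation:
rank_ℚ(R)=4; free=4−4=0
SNF(R) diag = [3, 9, 18, 36] → torsion [3, 9, 18, 36]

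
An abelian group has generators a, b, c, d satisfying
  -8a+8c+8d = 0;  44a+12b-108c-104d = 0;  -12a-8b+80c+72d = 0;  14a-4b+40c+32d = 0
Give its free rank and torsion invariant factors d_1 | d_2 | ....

Answer: M ≅ ℤ/2 ⊕ ℤ/4 ⊕ ℤ/8 ⊕ ℤ/8

Derivation:
rank_ℚ(R)=4; free=4−4=0
SNF(R) diag = [2, 4, 8, 8] → torsion [2, 4, 8, 8]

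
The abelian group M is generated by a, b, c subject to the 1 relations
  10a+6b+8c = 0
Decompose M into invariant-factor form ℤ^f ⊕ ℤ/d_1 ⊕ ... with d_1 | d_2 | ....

Answer: M ≅ ℤ^2 ⊕ ℤ/2

Derivation:
rank_ℚ(R)=1; free=3−1=2
SNF(R) diag = [2] → torsion [2]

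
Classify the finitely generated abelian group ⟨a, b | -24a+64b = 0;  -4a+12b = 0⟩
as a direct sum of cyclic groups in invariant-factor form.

Answer: M ≅ ℤ/4 ⊕ ℤ/8

Derivation:
rank_ℚ(R)=2; free=2−2=0
SNF(R) diag = [4, 8] → torsion [4, 8]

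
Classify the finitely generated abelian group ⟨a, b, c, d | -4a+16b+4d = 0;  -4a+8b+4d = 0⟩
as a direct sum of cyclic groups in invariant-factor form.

Answer: M ≅ ℤ^2 ⊕ ℤ/4 ⊕ ℤ/8

Derivation:
rank_ℚ(R)=2; free=4−2=2
SNF(R) diag = [4, 8] → torsion [4, 8]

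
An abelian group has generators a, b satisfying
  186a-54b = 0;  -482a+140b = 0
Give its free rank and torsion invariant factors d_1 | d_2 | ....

rank_ℚ(R)=2; free=2−2=0
SNF(R) diag = [2, 6] → torsion [2, 6]

Answer: M ≅ ℤ/2 ⊕ ℤ/6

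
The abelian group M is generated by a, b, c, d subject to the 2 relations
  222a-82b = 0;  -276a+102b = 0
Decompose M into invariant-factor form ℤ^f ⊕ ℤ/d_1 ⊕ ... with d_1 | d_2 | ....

rank_ℚ(R)=2; free=4−2=2
SNF(R) diag = [2, 6] → torsion [2, 6]

Answer: M ≅ ℤ^2 ⊕ ℤ/2 ⊕ ℤ/6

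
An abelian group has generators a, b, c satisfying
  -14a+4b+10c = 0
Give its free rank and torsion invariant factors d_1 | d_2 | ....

Answer: M ≅ ℤ^2 ⊕ ℤ/2

Derivation:
rank_ℚ(R)=1; free=3−1=2
SNF(R) diag = [2] → torsion [2]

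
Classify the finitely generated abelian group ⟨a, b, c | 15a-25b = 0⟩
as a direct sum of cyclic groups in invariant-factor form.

rank_ℚ(R)=1; free=3−1=2
SNF(R) diag = [5] → torsion [5]

Answer: M ≅ ℤ^2 ⊕ ℤ/5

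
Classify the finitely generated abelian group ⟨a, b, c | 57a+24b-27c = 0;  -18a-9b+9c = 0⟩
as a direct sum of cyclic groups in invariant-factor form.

Answer: M ≅ ℤ^1 ⊕ ℤ/3 ⊕ ℤ/9

Derivation:
rank_ℚ(R)=2; free=3−2=1
SNF(R) diag = [3, 9] → torsion [3, 9]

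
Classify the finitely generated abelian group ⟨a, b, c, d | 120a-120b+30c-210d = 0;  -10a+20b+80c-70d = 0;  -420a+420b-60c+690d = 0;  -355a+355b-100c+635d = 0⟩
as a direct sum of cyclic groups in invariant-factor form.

rank_ℚ(R)=4; free=4−4=0
SNF(R) diag = [5, 10, 30, 90] → torsion [5, 10, 30, 90]

Answer: M ≅ ℤ/5 ⊕ ℤ/10 ⊕ ℤ/30 ⊕ ℤ/90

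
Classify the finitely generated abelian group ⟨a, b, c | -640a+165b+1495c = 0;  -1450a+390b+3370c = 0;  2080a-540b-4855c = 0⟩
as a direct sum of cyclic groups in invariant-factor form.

Answer: M ≅ ℤ/5 ⊕ ℤ/15 ⊕ ℤ/30

Derivation:
rank_ℚ(R)=3; free=3−3=0
SNF(R) diag = [5, 15, 30] → torsion [5, 15, 30]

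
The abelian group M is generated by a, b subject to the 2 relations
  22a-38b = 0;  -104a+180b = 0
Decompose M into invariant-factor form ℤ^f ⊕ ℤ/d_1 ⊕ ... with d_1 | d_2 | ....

rank_ℚ(R)=2; free=2−2=0
SNF(R) diag = [2, 4] → torsion [2, 4]

Answer: M ≅ ℤ/2 ⊕ ℤ/4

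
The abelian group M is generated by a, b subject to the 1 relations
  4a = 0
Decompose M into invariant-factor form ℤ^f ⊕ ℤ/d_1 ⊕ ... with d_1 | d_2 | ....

rank_ℚ(R)=1; free=2−1=1
SNF(R) diag = [4] → torsion [4]

Answer: M ≅ ℤ^1 ⊕ ℤ/4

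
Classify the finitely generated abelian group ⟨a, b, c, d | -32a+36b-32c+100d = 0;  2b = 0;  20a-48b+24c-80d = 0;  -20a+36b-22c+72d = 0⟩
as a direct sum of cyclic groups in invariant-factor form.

Answer: M ≅ ℤ/2 ⊕ ℤ/2 ⊕ ℤ/4 ⊕ ℤ/12

Derivation:
rank_ℚ(R)=4; free=4−4=0
SNF(R) diag = [2, 2, 4, 12] → torsion [2, 2, 4, 12]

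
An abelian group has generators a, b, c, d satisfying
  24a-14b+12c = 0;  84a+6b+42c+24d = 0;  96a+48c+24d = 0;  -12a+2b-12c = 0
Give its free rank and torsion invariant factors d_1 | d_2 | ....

rank_ℚ(R)=4; free=4−4=0
SNF(R) diag = [2, 6, 12, 24] → torsion [2, 6, 12, 24]

Answer: M ≅ ℤ/2 ⊕ ℤ/6 ⊕ ℤ/12 ⊕ ℤ/24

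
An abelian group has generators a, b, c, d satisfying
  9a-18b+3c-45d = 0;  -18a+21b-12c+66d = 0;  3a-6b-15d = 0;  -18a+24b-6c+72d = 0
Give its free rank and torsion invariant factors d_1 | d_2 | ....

Answer: M ≅ ℤ/3 ⊕ ℤ/3 ⊕ ℤ/3 ⊕ ℤ/6

Derivation:
rank_ℚ(R)=4; free=4−4=0
SNF(R) diag = [3, 3, 3, 6] → torsion [3, 3, 3, 6]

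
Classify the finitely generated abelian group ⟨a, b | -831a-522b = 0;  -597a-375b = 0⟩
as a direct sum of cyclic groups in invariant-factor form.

rank_ℚ(R)=2; free=2−2=0
SNF(R) diag = [3, 3] → torsion [3, 3]

Answer: M ≅ ℤ/3 ⊕ ℤ/3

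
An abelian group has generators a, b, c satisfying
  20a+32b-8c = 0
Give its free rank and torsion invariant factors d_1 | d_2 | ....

Answer: M ≅ ℤ^2 ⊕ ℤ/4

Derivation:
rank_ℚ(R)=1; free=3−1=2
SNF(R) diag = [4] → torsion [4]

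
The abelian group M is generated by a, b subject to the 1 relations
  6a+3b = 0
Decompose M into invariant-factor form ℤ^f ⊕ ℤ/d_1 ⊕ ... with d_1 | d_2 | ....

rank_ℚ(R)=1; free=2−1=1
SNF(R) diag = [3] → torsion [3]

Answer: M ≅ ℤ^1 ⊕ ℤ/3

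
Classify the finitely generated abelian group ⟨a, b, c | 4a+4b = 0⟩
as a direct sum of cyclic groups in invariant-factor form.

rank_ℚ(R)=1; free=3−1=2
SNF(R) diag = [4] → torsion [4]

Answer: M ≅ ℤ^2 ⊕ ℤ/4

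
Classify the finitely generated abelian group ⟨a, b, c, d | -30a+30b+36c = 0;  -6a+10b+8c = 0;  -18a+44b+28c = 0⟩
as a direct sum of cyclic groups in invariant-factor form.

Answer: M ≅ ℤ^1 ⊕ ℤ/2 ⊕ ℤ/6 ⊕ ℤ/12

Derivation:
rank_ℚ(R)=3; free=4−3=1
SNF(R) diag = [2, 6, 12] → torsion [2, 6, 12]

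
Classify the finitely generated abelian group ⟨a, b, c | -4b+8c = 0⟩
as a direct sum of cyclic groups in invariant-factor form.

Answer: M ≅ ℤ^2 ⊕ ℤ/4

Derivation:
rank_ℚ(R)=1; free=3−1=2
SNF(R) diag = [4] → torsion [4]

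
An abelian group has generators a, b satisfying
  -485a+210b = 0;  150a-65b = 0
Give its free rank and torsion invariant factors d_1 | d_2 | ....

Answer: M ≅ ℤ/5 ⊕ ℤ/5

Derivation:
rank_ℚ(R)=2; free=2−2=0
SNF(R) diag = [5, 5] → torsion [5, 5]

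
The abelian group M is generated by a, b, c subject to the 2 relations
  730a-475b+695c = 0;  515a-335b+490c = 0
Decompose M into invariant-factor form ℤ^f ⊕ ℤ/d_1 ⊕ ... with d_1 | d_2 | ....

Answer: M ≅ ℤ^1 ⊕ ℤ/5 ⊕ ℤ/15

Derivation:
rank_ℚ(R)=2; free=3−2=1
SNF(R) diag = [5, 15] → torsion [5, 15]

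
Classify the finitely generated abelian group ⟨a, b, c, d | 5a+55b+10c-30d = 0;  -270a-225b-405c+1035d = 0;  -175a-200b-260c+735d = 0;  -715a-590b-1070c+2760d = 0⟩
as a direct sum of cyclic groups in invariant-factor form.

Answer: M ≅ ℤ/5 ⊕ ℤ/15 ⊕ ℤ/45 ⊕ ℤ/45

Derivation:
rank_ℚ(R)=4; free=4−4=0
SNF(R) diag = [5, 15, 45, 45] → torsion [5, 15, 45, 45]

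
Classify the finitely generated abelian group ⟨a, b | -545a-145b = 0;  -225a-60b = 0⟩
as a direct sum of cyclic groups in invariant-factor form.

Answer: M ≅ ℤ/5 ⊕ ℤ/15

Derivation:
rank_ℚ(R)=2; free=2−2=0
SNF(R) diag = [5, 15] → torsion [5, 15]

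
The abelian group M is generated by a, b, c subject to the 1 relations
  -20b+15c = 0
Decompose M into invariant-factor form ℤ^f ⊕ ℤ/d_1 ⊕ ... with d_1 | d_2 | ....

Answer: M ≅ ℤ^2 ⊕ ℤ/5

Derivation:
rank_ℚ(R)=1; free=3−1=2
SNF(R) diag = [5] → torsion [5]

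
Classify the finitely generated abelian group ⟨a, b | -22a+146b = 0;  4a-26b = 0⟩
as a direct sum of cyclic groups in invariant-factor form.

Answer: M ≅ ℤ/2 ⊕ ℤ/6

Derivation:
rank_ℚ(R)=2; free=2−2=0
SNF(R) diag = [2, 6] → torsion [2, 6]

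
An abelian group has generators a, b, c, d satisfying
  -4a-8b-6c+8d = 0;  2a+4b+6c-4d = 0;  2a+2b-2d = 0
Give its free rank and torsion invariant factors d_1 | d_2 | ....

rank_ℚ(R)=3; free=4−3=1
SNF(R) diag = [2, 2, 6] → torsion [2, 2, 6]

Answer: M ≅ ℤ^1 ⊕ ℤ/2 ⊕ ℤ/2 ⊕ ℤ/6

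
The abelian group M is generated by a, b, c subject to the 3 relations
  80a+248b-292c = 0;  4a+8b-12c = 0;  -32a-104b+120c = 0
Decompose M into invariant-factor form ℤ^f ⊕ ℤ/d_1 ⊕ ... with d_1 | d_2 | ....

rank_ℚ(R)=3; free=3−3=0
SNF(R) diag = [4, 4, 8] → torsion [4, 4, 8]

Answer: M ≅ ℤ/4 ⊕ ℤ/4 ⊕ ℤ/8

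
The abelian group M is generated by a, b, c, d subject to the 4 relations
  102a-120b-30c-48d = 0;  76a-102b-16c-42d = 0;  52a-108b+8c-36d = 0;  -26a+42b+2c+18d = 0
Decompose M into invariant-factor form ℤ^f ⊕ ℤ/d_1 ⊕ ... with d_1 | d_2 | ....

rank_ℚ(R)=4; free=4−4=0
SNF(R) diag = [2, 6, 12, 12] → torsion [2, 6, 12, 12]

Answer: M ≅ ℤ/2 ⊕ ℤ/6 ⊕ ℤ/12 ⊕ ℤ/12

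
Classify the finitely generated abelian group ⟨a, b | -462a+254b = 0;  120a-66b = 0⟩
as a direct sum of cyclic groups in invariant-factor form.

rank_ℚ(R)=2; free=2−2=0
SNF(R) diag = [2, 6] → torsion [2, 6]

Answer: M ≅ ℤ/2 ⊕ ℤ/6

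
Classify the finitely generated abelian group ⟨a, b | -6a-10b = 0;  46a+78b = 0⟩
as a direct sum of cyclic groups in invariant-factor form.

rank_ℚ(R)=2; free=2−2=0
SNF(R) diag = [2, 4] → torsion [2, 4]

Answer: M ≅ ℤ/2 ⊕ ℤ/4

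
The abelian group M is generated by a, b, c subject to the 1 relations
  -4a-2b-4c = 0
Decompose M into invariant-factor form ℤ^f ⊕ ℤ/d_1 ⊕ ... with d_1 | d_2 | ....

rank_ℚ(R)=1; free=3−1=2
SNF(R) diag = [2] → torsion [2]

Answer: M ≅ ℤ^2 ⊕ ℤ/2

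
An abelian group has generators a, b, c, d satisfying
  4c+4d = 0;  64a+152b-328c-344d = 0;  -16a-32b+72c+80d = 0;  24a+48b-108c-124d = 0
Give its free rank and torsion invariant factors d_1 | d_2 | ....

rank_ℚ(R)=4; free=4−4=0
SNF(R) diag = [4, 8, 8, 24] → torsion [4, 8, 8, 24]

Answer: M ≅ ℤ/4 ⊕ ℤ/8 ⊕ ℤ/8 ⊕ ℤ/24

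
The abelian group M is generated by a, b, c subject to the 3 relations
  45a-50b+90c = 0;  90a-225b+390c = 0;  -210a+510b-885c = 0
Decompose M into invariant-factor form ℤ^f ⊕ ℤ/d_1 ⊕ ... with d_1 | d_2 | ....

rank_ℚ(R)=3; free=3−3=0
SNF(R) diag = [5, 15, 15] → torsion [5, 15, 15]

Answer: M ≅ ℤ/5 ⊕ ℤ/15 ⊕ ℤ/15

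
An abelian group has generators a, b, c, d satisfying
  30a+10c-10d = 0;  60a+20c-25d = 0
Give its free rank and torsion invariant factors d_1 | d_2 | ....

Answer: M ≅ ℤ^2 ⊕ ℤ/5 ⊕ ℤ/10

Derivation:
rank_ℚ(R)=2; free=4−2=2
SNF(R) diag = [5, 10] → torsion [5, 10]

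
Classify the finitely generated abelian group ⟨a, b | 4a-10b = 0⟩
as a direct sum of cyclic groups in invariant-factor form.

Answer: M ≅ ℤ^1 ⊕ ℤ/2

Derivation:
rank_ℚ(R)=1; free=2−1=1
SNF(R) diag = [2] → torsion [2]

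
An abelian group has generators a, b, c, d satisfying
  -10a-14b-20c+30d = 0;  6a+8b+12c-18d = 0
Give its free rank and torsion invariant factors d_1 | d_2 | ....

Answer: M ≅ ℤ^2 ⊕ ℤ/2 ⊕ ℤ/2

Derivation:
rank_ℚ(R)=2; free=4−2=2
SNF(R) diag = [2, 2] → torsion [2, 2]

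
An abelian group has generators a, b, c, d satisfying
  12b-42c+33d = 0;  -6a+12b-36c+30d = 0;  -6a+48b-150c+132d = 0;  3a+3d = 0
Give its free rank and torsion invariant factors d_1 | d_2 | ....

Answer: M ≅ ℤ/3 ⊕ ℤ/3 ⊕ ℤ/6 ⊕ ℤ/12

Derivation:
rank_ℚ(R)=4; free=4−4=0
SNF(R) diag = [3, 3, 6, 12] → torsion [3, 3, 6, 12]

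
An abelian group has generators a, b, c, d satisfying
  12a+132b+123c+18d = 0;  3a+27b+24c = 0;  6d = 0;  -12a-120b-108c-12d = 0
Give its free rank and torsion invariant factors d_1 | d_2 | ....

rank_ℚ(R)=4; free=4−4=0
SNF(R) diag = [3, 3, 6, 12] → torsion [3, 3, 6, 12]

Answer: M ≅ ℤ/3 ⊕ ℤ/3 ⊕ ℤ/6 ⊕ ℤ/12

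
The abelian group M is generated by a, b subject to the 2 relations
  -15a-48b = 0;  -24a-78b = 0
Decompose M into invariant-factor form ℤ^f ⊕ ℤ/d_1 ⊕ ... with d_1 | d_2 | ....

Answer: M ≅ ℤ/3 ⊕ ℤ/6

Derivation:
rank_ℚ(R)=2; free=2−2=0
SNF(R) diag = [3, 6] → torsion [3, 6]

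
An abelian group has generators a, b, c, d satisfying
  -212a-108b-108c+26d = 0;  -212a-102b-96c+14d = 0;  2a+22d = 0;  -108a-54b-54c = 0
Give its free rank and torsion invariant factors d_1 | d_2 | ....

rank_ℚ(R)=4; free=4−4=0
SNF(R) diag = [2, 6, 18, 54] → torsion [2, 6, 18, 54]

Answer: M ≅ ℤ/2 ⊕ ℤ/6 ⊕ ℤ/18 ⊕ ℤ/54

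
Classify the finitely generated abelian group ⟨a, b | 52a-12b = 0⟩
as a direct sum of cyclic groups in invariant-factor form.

Answer: M ≅ ℤ^1 ⊕ ℤ/4

Derivation:
rank_ℚ(R)=1; free=2−1=1
SNF(R) diag = [4] → torsion [4]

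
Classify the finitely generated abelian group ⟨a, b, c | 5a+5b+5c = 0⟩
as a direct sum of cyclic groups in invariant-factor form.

Answer: M ≅ ℤ^2 ⊕ ℤ/5

Derivation:
rank_ℚ(R)=1; free=3−1=2
SNF(R) diag = [5] → torsion [5]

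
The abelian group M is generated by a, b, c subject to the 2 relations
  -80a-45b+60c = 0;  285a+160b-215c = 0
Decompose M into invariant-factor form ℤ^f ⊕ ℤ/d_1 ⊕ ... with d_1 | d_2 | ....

Answer: M ≅ ℤ^1 ⊕ ℤ/5 ⊕ ℤ/5

Derivation:
rank_ℚ(R)=2; free=3−2=1
SNF(R) diag = [5, 5] → torsion [5, 5]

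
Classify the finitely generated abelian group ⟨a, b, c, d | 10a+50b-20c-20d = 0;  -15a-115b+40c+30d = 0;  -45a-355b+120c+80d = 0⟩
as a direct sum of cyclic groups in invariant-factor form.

Answer: M ≅ ℤ^1 ⊕ ℤ/5 ⊕ ℤ/10 ⊕ ℤ/20

Derivation:
rank_ℚ(R)=3; free=4−3=1
SNF(R) diag = [5, 10, 20] → torsion [5, 10, 20]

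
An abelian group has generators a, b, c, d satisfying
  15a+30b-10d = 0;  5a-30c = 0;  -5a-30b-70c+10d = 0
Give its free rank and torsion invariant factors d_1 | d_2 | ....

rank_ℚ(R)=3; free=4−3=1
SNF(R) diag = [5, 10, 10] → torsion [5, 10, 10]

Answer: M ≅ ℤ^1 ⊕ ℤ/5 ⊕ ℤ/10 ⊕ ℤ/10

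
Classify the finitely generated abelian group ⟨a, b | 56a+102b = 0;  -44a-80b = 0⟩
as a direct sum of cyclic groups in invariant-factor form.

Answer: M ≅ ℤ/2 ⊕ ℤ/4

Derivation:
rank_ℚ(R)=2; free=2−2=0
SNF(R) diag = [2, 4] → torsion [2, 4]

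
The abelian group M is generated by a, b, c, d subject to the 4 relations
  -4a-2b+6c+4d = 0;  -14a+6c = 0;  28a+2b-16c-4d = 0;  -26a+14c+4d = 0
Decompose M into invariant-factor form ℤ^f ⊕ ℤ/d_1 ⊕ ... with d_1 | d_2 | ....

Answer: M ≅ ℤ/2 ⊕ ℤ/2 ⊕ ℤ/2 ⊕ ℤ/4

Derivation:
rank_ℚ(R)=4; free=4−4=0
SNF(R) diag = [2, 2, 2, 4] → torsion [2, 2, 2, 4]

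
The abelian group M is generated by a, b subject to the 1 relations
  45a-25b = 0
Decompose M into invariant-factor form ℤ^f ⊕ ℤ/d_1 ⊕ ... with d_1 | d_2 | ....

Answer: M ≅ ℤ^1 ⊕ ℤ/5

Derivation:
rank_ℚ(R)=1; free=2−1=1
SNF(R) diag = [5] → torsion [5]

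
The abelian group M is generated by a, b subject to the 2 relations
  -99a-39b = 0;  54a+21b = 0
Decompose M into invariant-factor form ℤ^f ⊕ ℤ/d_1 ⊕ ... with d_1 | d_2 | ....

Answer: M ≅ ℤ/3 ⊕ ℤ/9

Derivation:
rank_ℚ(R)=2; free=2−2=0
SNF(R) diag = [3, 9] → torsion [3, 9]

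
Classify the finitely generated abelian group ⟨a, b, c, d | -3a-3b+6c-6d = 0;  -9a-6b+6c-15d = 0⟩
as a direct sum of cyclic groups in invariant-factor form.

Answer: M ≅ ℤ^2 ⊕ ℤ/3 ⊕ ℤ/3

Derivation:
rank_ℚ(R)=2; free=4−2=2
SNF(R) diag = [3, 3] → torsion [3, 3]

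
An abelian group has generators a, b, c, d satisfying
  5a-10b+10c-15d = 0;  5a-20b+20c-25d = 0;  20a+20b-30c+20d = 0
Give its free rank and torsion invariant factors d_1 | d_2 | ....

Answer: M ≅ ℤ^1 ⊕ ℤ/5 ⊕ ℤ/10 ⊕ ℤ/10

Derivation:
rank_ℚ(R)=3; free=4−3=1
SNF(R) diag = [5, 10, 10] → torsion [5, 10, 10]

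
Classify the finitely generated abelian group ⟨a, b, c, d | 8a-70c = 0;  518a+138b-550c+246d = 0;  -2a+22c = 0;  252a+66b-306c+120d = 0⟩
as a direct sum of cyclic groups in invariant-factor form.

rank_ℚ(R)=4; free=4−4=0
SNF(R) diag = [2, 6, 18, 54] → torsion [2, 6, 18, 54]

Answer: M ≅ ℤ/2 ⊕ ℤ/6 ⊕ ℤ/18 ⊕ ℤ/54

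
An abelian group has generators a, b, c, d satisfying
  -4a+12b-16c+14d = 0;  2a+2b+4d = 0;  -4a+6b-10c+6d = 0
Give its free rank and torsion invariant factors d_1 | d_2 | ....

Answer: M ≅ ℤ^1 ⊕ ℤ/2 ⊕ ℤ/2 ⊕ ℤ/2

Derivation:
rank_ℚ(R)=3; free=4−3=1
SNF(R) diag = [2, 2, 2] → torsion [2, 2, 2]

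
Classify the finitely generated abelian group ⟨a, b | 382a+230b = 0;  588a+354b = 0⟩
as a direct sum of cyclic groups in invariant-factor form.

rank_ℚ(R)=2; free=2−2=0
SNF(R) diag = [2, 6] → torsion [2, 6]

Answer: M ≅ ℤ/2 ⊕ ℤ/6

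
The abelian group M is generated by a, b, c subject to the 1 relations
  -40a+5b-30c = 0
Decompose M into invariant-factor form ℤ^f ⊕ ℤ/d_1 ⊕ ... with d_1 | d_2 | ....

rank_ℚ(R)=1; free=3−1=2
SNF(R) diag = [5] → torsion [5]

Answer: M ≅ ℤ^2 ⊕ ℤ/5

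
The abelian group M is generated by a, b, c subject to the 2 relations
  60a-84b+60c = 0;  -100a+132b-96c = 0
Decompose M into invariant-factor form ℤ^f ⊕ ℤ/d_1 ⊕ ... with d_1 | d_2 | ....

Answer: M ≅ ℤ^1 ⊕ ℤ/4 ⊕ ℤ/12

Derivation:
rank_ℚ(R)=2; free=3−2=1
SNF(R) diag = [4, 12] → torsion [4, 12]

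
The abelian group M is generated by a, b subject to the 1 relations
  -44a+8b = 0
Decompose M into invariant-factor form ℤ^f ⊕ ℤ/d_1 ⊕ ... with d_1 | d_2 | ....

Answer: M ≅ ℤ^1 ⊕ ℤ/4

Derivation:
rank_ℚ(R)=1; free=2−1=1
SNF(R) diag = [4] → torsion [4]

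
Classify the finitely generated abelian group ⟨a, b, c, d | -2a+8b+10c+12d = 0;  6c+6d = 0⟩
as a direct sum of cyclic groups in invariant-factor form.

rank_ℚ(R)=2; free=4−2=2
SNF(R) diag = [2, 6] → torsion [2, 6]

Answer: M ≅ ℤ^2 ⊕ ℤ/2 ⊕ ℤ/6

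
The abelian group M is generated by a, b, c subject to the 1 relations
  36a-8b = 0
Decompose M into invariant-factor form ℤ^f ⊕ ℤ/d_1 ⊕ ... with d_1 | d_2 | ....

Answer: M ≅ ℤ^2 ⊕ ℤ/4

Derivation:
rank_ℚ(R)=1; free=3−1=2
SNF(R) diag = [4] → torsion [4]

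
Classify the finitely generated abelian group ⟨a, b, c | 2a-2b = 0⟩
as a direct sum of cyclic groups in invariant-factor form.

Answer: M ≅ ℤ^2 ⊕ ℤ/2

Derivation:
rank_ℚ(R)=1; free=3−1=2
SNF(R) diag = [2] → torsion [2]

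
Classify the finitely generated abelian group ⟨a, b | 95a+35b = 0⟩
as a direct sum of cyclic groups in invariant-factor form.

rank_ℚ(R)=1; free=2−1=1
SNF(R) diag = [5] → torsion [5]

Answer: M ≅ ℤ^1 ⊕ ℤ/5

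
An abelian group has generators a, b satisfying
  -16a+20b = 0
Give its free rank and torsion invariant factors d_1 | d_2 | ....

Answer: M ≅ ℤ^1 ⊕ ℤ/4

Derivation:
rank_ℚ(R)=1; free=2−1=1
SNF(R) diag = [4] → torsion [4]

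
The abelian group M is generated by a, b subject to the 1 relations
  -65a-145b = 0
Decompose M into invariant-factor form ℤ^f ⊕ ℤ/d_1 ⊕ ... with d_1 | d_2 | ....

rank_ℚ(R)=1; free=2−1=1
SNF(R) diag = [5] → torsion [5]

Answer: M ≅ ℤ^1 ⊕ ℤ/5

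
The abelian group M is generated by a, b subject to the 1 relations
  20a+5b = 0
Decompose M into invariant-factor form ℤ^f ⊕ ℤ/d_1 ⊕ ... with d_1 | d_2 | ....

Answer: M ≅ ℤ^1 ⊕ ℤ/5

Derivation:
rank_ℚ(R)=1; free=2−1=1
SNF(R) diag = [5] → torsion [5]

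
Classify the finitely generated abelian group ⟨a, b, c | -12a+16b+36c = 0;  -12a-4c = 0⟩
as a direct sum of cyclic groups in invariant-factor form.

Answer: M ≅ ℤ^1 ⊕ ℤ/4 ⊕ ℤ/8

Derivation:
rank_ℚ(R)=2; free=3−2=1
SNF(R) diag = [4, 8] → torsion [4, 8]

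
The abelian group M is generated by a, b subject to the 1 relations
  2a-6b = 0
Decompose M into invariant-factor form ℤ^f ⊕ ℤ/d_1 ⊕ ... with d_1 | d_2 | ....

Answer: M ≅ ℤ^1 ⊕ ℤ/2

Derivation:
rank_ℚ(R)=1; free=2−1=1
SNF(R) diag = [2] → torsion [2]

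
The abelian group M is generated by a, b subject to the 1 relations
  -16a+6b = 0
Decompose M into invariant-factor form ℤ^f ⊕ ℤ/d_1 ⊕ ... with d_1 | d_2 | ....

rank_ℚ(R)=1; free=2−1=1
SNF(R) diag = [2] → torsion [2]

Answer: M ≅ ℤ^1 ⊕ ℤ/2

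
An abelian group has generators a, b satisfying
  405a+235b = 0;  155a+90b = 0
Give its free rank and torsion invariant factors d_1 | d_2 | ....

rank_ℚ(R)=2; free=2−2=0
SNF(R) diag = [5, 5] → torsion [5, 5]

Answer: M ≅ ℤ/5 ⊕ ℤ/5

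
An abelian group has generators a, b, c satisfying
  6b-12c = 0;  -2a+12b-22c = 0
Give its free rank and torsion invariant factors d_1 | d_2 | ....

rank_ℚ(R)=2; free=3−2=1
SNF(R) diag = [2, 6] → torsion [2, 6]

Answer: M ≅ ℤ^1 ⊕ ℤ/2 ⊕ ℤ/6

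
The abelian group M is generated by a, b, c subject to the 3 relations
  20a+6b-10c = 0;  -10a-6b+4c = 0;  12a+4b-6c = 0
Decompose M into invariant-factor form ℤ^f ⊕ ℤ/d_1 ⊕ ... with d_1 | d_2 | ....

Answer: M ≅ ℤ/2 ⊕ ℤ/2 ⊕ ℤ/2

Derivation:
rank_ℚ(R)=3; free=3−3=0
SNF(R) diag = [2, 2, 2] → torsion [2, 2, 2]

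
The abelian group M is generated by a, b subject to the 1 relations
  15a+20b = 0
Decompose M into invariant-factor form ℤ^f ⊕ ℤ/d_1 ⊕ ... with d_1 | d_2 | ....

rank_ℚ(R)=1; free=2−1=1
SNF(R) diag = [5] → torsion [5]

Answer: M ≅ ℤ^1 ⊕ ℤ/5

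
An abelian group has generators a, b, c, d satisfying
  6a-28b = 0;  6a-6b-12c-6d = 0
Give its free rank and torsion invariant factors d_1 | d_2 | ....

Answer: M ≅ ℤ^2 ⊕ ℤ/2 ⊕ ℤ/6

Derivation:
rank_ℚ(R)=2; free=4−2=2
SNF(R) diag = [2, 6] → torsion [2, 6]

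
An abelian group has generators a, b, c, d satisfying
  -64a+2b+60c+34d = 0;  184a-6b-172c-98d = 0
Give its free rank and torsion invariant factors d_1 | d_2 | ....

rank_ℚ(R)=2; free=4−2=2
SNF(R) diag = [2, 4] → torsion [2, 4]

Answer: M ≅ ℤ^2 ⊕ ℤ/2 ⊕ ℤ/4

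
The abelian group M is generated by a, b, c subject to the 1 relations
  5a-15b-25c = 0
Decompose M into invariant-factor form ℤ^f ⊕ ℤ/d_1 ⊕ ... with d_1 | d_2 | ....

Answer: M ≅ ℤ^2 ⊕ ℤ/5

Derivation:
rank_ℚ(R)=1; free=3−1=2
SNF(R) diag = [5] → torsion [5]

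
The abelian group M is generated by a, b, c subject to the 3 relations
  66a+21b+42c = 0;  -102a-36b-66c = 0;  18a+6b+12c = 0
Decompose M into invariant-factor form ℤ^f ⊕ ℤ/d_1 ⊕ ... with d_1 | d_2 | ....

rank_ℚ(R)=3; free=3−3=0
SNF(R) diag = [3, 6, 6] → torsion [3, 6, 6]

Answer: M ≅ ℤ/3 ⊕ ℤ/6 ⊕ ℤ/6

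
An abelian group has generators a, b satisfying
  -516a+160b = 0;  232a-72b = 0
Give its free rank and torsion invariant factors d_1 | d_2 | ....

rank_ℚ(R)=2; free=2−2=0
SNF(R) diag = [4, 8] → torsion [4, 8]

Answer: M ≅ ℤ/4 ⊕ ℤ/8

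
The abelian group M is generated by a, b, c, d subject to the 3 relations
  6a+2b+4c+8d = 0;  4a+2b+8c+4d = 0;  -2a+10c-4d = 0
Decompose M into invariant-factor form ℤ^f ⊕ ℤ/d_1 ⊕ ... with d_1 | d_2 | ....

rank_ℚ(R)=3; free=4−3=1
SNF(R) diag = [2, 2, 6] → torsion [2, 2, 6]

Answer: M ≅ ℤ^1 ⊕ ℤ/2 ⊕ ℤ/2 ⊕ ℤ/6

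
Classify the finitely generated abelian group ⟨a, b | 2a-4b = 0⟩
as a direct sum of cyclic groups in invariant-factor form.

rank_ℚ(R)=1; free=2−1=1
SNF(R) diag = [2] → torsion [2]

Answer: M ≅ ℤ^1 ⊕ ℤ/2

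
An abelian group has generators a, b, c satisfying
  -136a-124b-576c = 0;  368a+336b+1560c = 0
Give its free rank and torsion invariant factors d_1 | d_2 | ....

rank_ℚ(R)=2; free=3−2=1
SNF(R) diag = [4, 8] → torsion [4, 8]

Answer: M ≅ ℤ^1 ⊕ ℤ/4 ⊕ ℤ/8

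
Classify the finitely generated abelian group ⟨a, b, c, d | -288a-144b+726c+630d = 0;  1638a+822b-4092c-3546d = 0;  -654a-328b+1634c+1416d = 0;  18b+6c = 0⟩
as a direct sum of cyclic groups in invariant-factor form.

Answer: M ≅ ℤ/2 ⊕ ℤ/6 ⊕ ℤ/18 ⊕ ℤ/54

Derivation:
rank_ℚ(R)=4; free=4−4=0
SNF(R) diag = [2, 6, 18, 54] → torsion [2, 6, 18, 54]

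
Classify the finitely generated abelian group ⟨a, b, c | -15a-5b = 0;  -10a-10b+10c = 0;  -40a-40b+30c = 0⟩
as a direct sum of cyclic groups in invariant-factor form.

Answer: M ≅ ℤ/5 ⊕ ℤ/10 ⊕ ℤ/20

Derivation:
rank_ℚ(R)=3; free=3−3=0
SNF(R) diag = [5, 10, 20] → torsion [5, 10, 20]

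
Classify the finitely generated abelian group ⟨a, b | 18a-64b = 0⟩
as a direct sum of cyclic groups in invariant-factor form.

Answer: M ≅ ℤ^1 ⊕ ℤ/2

Derivation:
rank_ℚ(R)=1; free=2−1=1
SNF(R) diag = [2] → torsion [2]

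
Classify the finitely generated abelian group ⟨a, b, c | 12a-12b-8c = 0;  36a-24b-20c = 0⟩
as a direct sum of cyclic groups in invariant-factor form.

rank_ℚ(R)=2; free=3−2=1
SNF(R) diag = [4, 12] → torsion [4, 12]

Answer: M ≅ ℤ^1 ⊕ ℤ/4 ⊕ ℤ/12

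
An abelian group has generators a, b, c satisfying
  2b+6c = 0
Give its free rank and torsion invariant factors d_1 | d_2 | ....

rank_ℚ(R)=1; free=3−1=2
SNF(R) diag = [2] → torsion [2]

Answer: M ≅ ℤ^2 ⊕ ℤ/2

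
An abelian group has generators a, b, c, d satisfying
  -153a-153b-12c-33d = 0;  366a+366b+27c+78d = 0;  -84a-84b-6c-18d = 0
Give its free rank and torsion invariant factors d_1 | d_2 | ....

Answer: M ≅ ℤ^1 ⊕ ℤ/3 ⊕ ℤ/3 ⊕ ℤ/6

Derivation:
rank_ℚ(R)=3; free=4−3=1
SNF(R) diag = [3, 3, 6] → torsion [3, 3, 6]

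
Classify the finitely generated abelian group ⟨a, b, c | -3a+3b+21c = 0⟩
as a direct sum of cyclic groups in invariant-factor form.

Answer: M ≅ ℤ^2 ⊕ ℤ/3

Derivation:
rank_ℚ(R)=1; free=3−1=2
SNF(R) diag = [3] → torsion [3]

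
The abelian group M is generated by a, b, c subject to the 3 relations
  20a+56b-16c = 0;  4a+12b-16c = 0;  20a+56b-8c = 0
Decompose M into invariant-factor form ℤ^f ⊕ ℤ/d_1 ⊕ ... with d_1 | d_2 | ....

rank_ℚ(R)=3; free=3−3=0
SNF(R) diag = [4, 4, 8] → torsion [4, 4, 8]

Answer: M ≅ ℤ/4 ⊕ ℤ/4 ⊕ ℤ/8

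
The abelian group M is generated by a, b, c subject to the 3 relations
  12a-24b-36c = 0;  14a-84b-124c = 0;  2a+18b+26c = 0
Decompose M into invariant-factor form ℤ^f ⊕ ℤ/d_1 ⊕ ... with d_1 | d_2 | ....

rank_ℚ(R)=3; free=3−3=0
SNF(R) diag = [2, 6, 12] → torsion [2, 6, 12]

Answer: M ≅ ℤ/2 ⊕ ℤ/6 ⊕ ℤ/12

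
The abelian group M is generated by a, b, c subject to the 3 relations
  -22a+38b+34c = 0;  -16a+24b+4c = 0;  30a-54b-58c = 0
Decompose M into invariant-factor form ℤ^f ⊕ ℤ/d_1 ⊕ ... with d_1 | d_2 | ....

Answer: M ≅ ℤ/2 ⊕ ℤ/4 ⊕ ℤ/8

Derivation:
rank_ℚ(R)=3; free=3−3=0
SNF(R) diag = [2, 4, 8] → torsion [2, 4, 8]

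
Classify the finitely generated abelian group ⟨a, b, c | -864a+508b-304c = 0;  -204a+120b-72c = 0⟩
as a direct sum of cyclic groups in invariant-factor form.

Answer: M ≅ ℤ^1 ⊕ ℤ/4 ⊕ ℤ/12

Derivation:
rank_ℚ(R)=2; free=3−2=1
SNF(R) diag = [4, 12] → torsion [4, 12]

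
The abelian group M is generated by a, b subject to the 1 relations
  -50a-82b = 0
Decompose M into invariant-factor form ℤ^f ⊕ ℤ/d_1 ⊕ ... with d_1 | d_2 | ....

rank_ℚ(R)=1; free=2−1=1
SNF(R) diag = [2] → torsion [2]

Answer: M ≅ ℤ^1 ⊕ ℤ/2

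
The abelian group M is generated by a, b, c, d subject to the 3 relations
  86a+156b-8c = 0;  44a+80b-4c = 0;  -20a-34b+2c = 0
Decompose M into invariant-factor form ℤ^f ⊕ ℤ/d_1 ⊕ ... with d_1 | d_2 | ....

rank_ℚ(R)=3; free=4−3=1
SNF(R) diag = [2, 2, 4] → torsion [2, 2, 4]

Answer: M ≅ ℤ^1 ⊕ ℤ/2 ⊕ ℤ/2 ⊕ ℤ/4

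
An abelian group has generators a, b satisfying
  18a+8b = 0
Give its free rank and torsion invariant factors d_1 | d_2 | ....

Answer: M ≅ ℤ^1 ⊕ ℤ/2

Derivation:
rank_ℚ(R)=1; free=2−1=1
SNF(R) diag = [2] → torsion [2]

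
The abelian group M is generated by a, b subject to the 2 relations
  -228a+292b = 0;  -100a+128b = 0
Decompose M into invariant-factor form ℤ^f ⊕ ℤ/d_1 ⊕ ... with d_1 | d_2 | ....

Answer: M ≅ ℤ/4 ⊕ ℤ/4

Derivation:
rank_ℚ(R)=2; free=2−2=0
SNF(R) diag = [4, 4] → torsion [4, 4]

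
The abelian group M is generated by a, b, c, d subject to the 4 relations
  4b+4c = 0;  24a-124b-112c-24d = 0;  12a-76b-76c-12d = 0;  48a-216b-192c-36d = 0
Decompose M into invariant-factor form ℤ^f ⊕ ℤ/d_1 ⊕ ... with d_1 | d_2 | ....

Answer: M ≅ ℤ/4 ⊕ ℤ/12 ⊕ ℤ/12 ⊕ ℤ/12

Derivation:
rank_ℚ(R)=4; free=4−4=0
SNF(R) diag = [4, 12, 12, 12] → torsion [4, 12, 12, 12]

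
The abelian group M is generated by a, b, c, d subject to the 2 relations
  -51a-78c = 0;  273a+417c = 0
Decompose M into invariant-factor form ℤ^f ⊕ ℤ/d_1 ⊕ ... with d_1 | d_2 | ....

Answer: M ≅ ℤ^2 ⊕ ℤ/3 ⊕ ℤ/9

Derivation:
rank_ℚ(R)=2; free=4−2=2
SNF(R) diag = [3, 9] → torsion [3, 9]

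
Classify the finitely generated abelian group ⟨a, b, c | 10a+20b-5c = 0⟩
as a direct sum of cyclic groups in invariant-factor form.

Answer: M ≅ ℤ^2 ⊕ ℤ/5

Derivation:
rank_ℚ(R)=1; free=3−1=2
SNF(R) diag = [5] → torsion [5]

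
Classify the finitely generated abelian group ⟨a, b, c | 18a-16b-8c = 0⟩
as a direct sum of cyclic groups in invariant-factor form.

Answer: M ≅ ℤ^2 ⊕ ℤ/2

Derivation:
rank_ℚ(R)=1; free=3−1=2
SNF(R) diag = [2] → torsion [2]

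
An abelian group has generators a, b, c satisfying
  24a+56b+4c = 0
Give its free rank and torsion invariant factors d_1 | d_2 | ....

Answer: M ≅ ℤ^2 ⊕ ℤ/4

Derivation:
rank_ℚ(R)=1; free=3−1=2
SNF(R) diag = [4] → torsion [4]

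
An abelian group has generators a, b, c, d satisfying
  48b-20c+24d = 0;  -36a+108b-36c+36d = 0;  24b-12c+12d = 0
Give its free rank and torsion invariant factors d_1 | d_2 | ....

rank_ℚ(R)=3; free=4−3=1
SNF(R) diag = [4, 12, 36] → torsion [4, 12, 36]

Answer: M ≅ ℤ^1 ⊕ ℤ/4 ⊕ ℤ/12 ⊕ ℤ/36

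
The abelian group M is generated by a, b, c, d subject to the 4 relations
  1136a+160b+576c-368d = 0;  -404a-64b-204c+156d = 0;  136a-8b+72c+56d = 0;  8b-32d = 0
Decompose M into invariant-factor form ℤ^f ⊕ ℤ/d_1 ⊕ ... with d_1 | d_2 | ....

rank_ℚ(R)=4; free=4−4=0
SNF(R) diag = [4, 8, 16, 48] → torsion [4, 8, 16, 48]

Answer: M ≅ ℤ/4 ⊕ ℤ/8 ⊕ ℤ/16 ⊕ ℤ/48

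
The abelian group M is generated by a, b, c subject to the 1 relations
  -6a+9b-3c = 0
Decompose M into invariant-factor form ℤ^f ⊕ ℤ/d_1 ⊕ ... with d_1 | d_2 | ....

rank_ℚ(R)=1; free=3−1=2
SNF(R) diag = [3] → torsion [3]

Answer: M ≅ ℤ^2 ⊕ ℤ/3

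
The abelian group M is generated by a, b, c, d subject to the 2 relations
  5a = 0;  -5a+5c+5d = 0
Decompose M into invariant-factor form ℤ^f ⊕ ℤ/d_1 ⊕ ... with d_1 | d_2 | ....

rank_ℚ(R)=2; free=4−2=2
SNF(R) diag = [5, 5] → torsion [5, 5]

Answer: M ≅ ℤ^2 ⊕ ℤ/5 ⊕ ℤ/5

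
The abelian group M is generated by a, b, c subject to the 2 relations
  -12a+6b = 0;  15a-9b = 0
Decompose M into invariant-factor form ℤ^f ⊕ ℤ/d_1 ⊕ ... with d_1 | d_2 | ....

Answer: M ≅ ℤ^1 ⊕ ℤ/3 ⊕ ℤ/6

Derivation:
rank_ℚ(R)=2; free=3−2=1
SNF(R) diag = [3, 6] → torsion [3, 6]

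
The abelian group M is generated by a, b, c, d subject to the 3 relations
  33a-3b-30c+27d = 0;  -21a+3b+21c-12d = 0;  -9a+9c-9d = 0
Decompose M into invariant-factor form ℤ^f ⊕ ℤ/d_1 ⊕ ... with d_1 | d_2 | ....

rank_ℚ(R)=3; free=4−3=1
SNF(R) diag = [3, 3, 9] → torsion [3, 3, 9]

Answer: M ≅ ℤ^1 ⊕ ℤ/3 ⊕ ℤ/3 ⊕ ℤ/9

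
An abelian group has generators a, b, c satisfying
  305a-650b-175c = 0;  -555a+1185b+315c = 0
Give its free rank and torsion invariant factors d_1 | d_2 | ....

rank_ℚ(R)=2; free=3−2=1
SNF(R) diag = [5, 15] → torsion [5, 15]

Answer: M ≅ ℤ^1 ⊕ ℤ/5 ⊕ ℤ/15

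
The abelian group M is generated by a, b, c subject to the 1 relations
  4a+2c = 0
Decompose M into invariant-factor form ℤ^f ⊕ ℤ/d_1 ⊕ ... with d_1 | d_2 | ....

Answer: M ≅ ℤ^2 ⊕ ℤ/2

Derivation:
rank_ℚ(R)=1; free=3−1=2
SNF(R) diag = [2] → torsion [2]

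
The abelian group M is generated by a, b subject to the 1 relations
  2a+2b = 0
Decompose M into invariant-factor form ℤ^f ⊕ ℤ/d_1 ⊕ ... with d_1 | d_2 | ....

rank_ℚ(R)=1; free=2−1=1
SNF(R) diag = [2] → torsion [2]

Answer: M ≅ ℤ^1 ⊕ ℤ/2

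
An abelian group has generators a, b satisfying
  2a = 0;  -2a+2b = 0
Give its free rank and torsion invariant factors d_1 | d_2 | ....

rank_ℚ(R)=2; free=2−2=0
SNF(R) diag = [2, 2] → torsion [2, 2]

Answer: M ≅ ℤ/2 ⊕ ℤ/2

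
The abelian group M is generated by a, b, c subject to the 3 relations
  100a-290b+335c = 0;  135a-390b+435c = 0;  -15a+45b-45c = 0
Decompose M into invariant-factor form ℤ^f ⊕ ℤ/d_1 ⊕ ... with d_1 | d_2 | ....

Answer: M ≅ ℤ/5 ⊕ ℤ/15 ⊕ ℤ/45

Derivation:
rank_ℚ(R)=3; free=3−3=0
SNF(R) diag = [5, 15, 45] → torsion [5, 15, 45]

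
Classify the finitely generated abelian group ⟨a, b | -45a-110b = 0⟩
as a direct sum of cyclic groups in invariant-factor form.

rank_ℚ(R)=1; free=2−1=1
SNF(R) diag = [5] → torsion [5]

Answer: M ≅ ℤ^1 ⊕ ℤ/5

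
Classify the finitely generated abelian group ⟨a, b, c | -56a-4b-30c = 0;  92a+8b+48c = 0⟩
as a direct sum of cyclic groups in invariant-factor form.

Answer: M ≅ ℤ^1 ⊕ ℤ/2 ⊕ ℤ/4

Derivation:
rank_ℚ(R)=2; free=3−2=1
SNF(R) diag = [2, 4] → torsion [2, 4]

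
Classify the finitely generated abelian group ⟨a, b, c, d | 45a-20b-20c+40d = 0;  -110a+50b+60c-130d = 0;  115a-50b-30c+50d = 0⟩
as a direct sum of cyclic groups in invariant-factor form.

rank_ℚ(R)=3; free=4−3=1
SNF(R) diag = [5, 10, 10] → torsion [5, 10, 10]

Answer: M ≅ ℤ^1 ⊕ ℤ/5 ⊕ ℤ/10 ⊕ ℤ/10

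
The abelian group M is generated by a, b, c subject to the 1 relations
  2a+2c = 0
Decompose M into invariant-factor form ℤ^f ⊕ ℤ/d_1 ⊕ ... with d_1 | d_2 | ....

rank_ℚ(R)=1; free=3−1=2
SNF(R) diag = [2] → torsion [2]

Answer: M ≅ ℤ^2 ⊕ ℤ/2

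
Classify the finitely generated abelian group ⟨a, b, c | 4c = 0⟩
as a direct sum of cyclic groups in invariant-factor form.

rank_ℚ(R)=1; free=3−1=2
SNF(R) diag = [4] → torsion [4]

Answer: M ≅ ℤ^2 ⊕ ℤ/4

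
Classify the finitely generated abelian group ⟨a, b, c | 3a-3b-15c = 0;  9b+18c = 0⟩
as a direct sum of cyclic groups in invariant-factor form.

rank_ℚ(R)=2; free=3−2=1
SNF(R) diag = [3, 9] → torsion [3, 9]

Answer: M ≅ ℤ^1 ⊕ ℤ/3 ⊕ ℤ/9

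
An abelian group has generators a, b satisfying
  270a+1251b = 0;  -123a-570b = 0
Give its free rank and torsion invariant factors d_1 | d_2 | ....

rank_ℚ(R)=2; free=2−2=0
SNF(R) diag = [3, 9] → torsion [3, 9]

Answer: M ≅ ℤ/3 ⊕ ℤ/9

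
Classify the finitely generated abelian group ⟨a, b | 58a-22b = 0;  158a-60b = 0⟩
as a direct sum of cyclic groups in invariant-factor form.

Answer: M ≅ ℤ/2 ⊕ ℤ/2

Derivation:
rank_ℚ(R)=2; free=2−2=0
SNF(R) diag = [2, 2] → torsion [2, 2]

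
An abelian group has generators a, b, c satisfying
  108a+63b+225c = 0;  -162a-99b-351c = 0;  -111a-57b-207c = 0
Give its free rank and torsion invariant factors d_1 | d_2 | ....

rank_ℚ(R)=3; free=3−3=0
SNF(R) diag = [3, 9, 18] → torsion [3, 9, 18]

Answer: M ≅ ℤ/3 ⊕ ℤ/9 ⊕ ℤ/18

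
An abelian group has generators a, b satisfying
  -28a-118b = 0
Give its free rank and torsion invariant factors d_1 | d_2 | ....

rank_ℚ(R)=1; free=2−1=1
SNF(R) diag = [2] → torsion [2]

Answer: M ≅ ℤ^1 ⊕ ℤ/2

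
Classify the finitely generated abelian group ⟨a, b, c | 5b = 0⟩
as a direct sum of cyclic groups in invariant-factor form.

rank_ℚ(R)=1; free=3−1=2
SNF(R) diag = [5] → torsion [5]

Answer: M ≅ ℤ^2 ⊕ ℤ/5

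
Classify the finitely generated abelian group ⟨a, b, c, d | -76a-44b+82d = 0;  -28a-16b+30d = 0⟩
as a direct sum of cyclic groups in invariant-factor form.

Answer: M ≅ ℤ^2 ⊕ ℤ/2 ⊕ ℤ/4

Derivation:
rank_ℚ(R)=2; free=4−2=2
SNF(R) diag = [2, 4] → torsion [2, 4]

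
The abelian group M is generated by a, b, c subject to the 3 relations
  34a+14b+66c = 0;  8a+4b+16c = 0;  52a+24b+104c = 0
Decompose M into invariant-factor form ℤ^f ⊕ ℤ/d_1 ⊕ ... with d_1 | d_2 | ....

Answer: M ≅ ℤ/2 ⊕ ℤ/4 ⊕ ℤ/4

Derivation:
rank_ℚ(R)=3; free=3−3=0
SNF(R) diag = [2, 4, 4] → torsion [2, 4, 4]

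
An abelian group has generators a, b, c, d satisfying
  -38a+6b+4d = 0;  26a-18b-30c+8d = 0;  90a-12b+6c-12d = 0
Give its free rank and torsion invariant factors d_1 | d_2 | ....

Answer: M ≅ ℤ^1 ⊕ ℤ/2 ⊕ ℤ/6 ⊕ ℤ/18

Derivation:
rank_ℚ(R)=3; free=4−3=1
SNF(R) diag = [2, 6, 18] → torsion [2, 6, 18]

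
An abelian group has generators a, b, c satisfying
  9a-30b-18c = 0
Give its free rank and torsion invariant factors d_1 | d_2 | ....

Answer: M ≅ ℤ^2 ⊕ ℤ/3

Derivation:
rank_ℚ(R)=1; free=3−1=2
SNF(R) diag = [3] → torsion [3]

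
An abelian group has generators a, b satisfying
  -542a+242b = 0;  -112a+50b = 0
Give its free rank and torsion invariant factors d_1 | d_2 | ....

rank_ℚ(R)=2; free=2−2=0
SNF(R) diag = [2, 2] → torsion [2, 2]

Answer: M ≅ ℤ/2 ⊕ ℤ/2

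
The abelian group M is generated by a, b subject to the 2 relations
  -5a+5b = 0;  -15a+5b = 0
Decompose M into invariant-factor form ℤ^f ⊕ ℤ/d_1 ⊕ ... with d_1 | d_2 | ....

Answer: M ≅ ℤ/5 ⊕ ℤ/10

Derivation:
rank_ℚ(R)=2; free=2−2=0
SNF(R) diag = [5, 10] → torsion [5, 10]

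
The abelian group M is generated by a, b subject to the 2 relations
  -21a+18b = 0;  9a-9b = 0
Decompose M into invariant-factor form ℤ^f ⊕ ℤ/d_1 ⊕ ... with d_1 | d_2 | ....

rank_ℚ(R)=2; free=2−2=0
SNF(R) diag = [3, 9] → torsion [3, 9]

Answer: M ≅ ℤ/3 ⊕ ℤ/9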